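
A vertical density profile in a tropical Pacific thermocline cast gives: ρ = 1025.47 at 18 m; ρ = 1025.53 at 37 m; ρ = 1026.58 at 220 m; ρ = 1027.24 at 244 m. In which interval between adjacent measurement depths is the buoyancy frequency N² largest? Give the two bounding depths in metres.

Compute the density gradient over each adjacent pair:
  18–37 m: Δρ/Δz = 0.06/19 = 3.2 × 10⁻³ kg m⁻⁴
  37–220 m: Δρ/Δz = 1.05/183 = 5.7 × 10⁻³ kg m⁻⁴
  220–244 m: Δρ/Δz = 0.66/24 = 0.028 kg m⁻⁴
The largest gradient is in the 220–244 m interval — the pycnocline.

220–244 m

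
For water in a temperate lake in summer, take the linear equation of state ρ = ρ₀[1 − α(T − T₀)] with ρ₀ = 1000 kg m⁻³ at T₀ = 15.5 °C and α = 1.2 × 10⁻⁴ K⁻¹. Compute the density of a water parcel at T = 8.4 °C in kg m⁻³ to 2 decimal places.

T − T₀ = -7.1 K.
Bracket = 1 − α·(-7.1) = 1 + (8.52 × 10⁻⁴) = 1.0008520.
ρ = 1000 × 1.0008520 = 1000.85 kg m⁻³.

1000.85 kg m⁻³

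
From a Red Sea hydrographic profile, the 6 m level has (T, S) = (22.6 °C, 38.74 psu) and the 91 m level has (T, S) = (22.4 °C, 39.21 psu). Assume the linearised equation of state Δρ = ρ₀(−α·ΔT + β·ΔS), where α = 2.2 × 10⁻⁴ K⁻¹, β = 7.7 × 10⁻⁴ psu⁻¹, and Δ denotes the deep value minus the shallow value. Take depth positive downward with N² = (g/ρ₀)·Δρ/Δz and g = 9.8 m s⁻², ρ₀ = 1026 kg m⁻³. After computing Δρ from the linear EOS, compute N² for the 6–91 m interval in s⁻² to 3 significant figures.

4.68 × 10⁻⁵ s⁻²

ΔT = -0.2 K, ΔS = +0.47 psu (deep − shallow).
Δρ/ρ₀ = −αΔT + βΔS = 4.40 × 10⁻⁵ + 3.619 × 10⁻⁴ = 4.059 × 10⁻⁴, so Δρ ≈ 0.4165 kg m⁻³.
N² = (g/ρ₀)·Δρ/Δz = g·(Δρ/ρ₀)/Δz = 9.8 × 4.059 × 10⁻⁴ / 85 = 4.6798 × 10⁻⁵ s⁻² ≈ 4.68 × 10⁻⁵ s⁻².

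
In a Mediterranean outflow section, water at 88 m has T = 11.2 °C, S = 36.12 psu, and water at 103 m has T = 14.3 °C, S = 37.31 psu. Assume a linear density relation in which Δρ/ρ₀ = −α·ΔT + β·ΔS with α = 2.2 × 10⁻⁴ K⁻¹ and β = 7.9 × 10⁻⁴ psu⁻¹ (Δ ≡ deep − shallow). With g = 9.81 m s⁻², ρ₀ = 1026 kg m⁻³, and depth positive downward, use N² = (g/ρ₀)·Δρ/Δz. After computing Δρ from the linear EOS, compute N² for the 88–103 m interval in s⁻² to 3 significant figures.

1.69 × 10⁻⁴ s⁻²

ΔT = +3.1 K, ΔS = +1.19 psu (deep − shallow).
Δρ/ρ₀ = −αΔT + βΔS = -6.82 × 10⁻⁴ + 9.401 × 10⁻⁴ = 2.581 × 10⁻⁴, so Δρ ≈ 0.2648 kg m⁻³.
N² = (g/ρ₀)·Δρ/Δz = g·(Δρ/ρ₀)/Δz = 9.81 × 2.581 × 10⁻⁴ / 15 = 1.6880 × 10⁻⁴ s⁻² ≈ 1.69 × 10⁻⁴ s⁻².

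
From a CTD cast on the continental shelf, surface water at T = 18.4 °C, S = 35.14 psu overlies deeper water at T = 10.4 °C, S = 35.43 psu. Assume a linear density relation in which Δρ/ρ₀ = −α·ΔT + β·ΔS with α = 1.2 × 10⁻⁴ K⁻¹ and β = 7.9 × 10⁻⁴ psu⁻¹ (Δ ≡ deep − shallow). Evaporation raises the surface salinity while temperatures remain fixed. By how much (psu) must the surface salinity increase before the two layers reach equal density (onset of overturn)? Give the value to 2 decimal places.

Neutral buoyancy requires −α(T_deep − T_surf) + β(S_deep − S_surf′) = 0.
S_surf′ = S_deep − (α/β)·ΔT = 35.43 − (1.2 × 10⁻⁴/7.9 × 10⁻⁴)·(-8.0) = 36.6452 psu.
Increase required: 36.6452 − 35.14 = 1.5052 psu.

1.51 psu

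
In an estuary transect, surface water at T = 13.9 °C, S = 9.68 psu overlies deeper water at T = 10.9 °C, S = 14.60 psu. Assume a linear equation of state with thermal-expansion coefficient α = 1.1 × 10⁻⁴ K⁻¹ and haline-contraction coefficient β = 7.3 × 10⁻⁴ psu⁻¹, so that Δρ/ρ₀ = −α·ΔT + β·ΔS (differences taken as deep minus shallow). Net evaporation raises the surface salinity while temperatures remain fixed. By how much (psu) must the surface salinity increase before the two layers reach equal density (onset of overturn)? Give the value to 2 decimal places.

Neutral buoyancy requires −α(T_deep − T_surf) + β(S_deep − S_surf′) = 0.
S_surf′ = S_deep − (α/β)·ΔT = 14.60 − (1.1 × 10⁻⁴/7.3 × 10⁻⁴)·(-3.0) = 15.0521 psu.
Increase required: 15.0521 − 9.68 = 5.3721 psu.

5.37 psu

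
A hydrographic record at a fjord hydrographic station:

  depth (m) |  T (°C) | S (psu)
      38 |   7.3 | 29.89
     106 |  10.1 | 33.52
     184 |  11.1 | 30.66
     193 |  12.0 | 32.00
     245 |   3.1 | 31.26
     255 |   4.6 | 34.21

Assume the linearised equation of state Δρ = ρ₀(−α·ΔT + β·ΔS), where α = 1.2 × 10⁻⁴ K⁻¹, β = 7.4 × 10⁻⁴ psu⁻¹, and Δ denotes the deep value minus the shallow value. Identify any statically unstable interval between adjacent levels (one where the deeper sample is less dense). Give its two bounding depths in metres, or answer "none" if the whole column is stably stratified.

106–184 m

Evaluate Δρ/ρ₀ = −αΔT + βΔS across each adjacent pair:
  38–106 m: −αΔT+βΔS = −(1.2 × 10⁻⁴)(+2.8)+(7.4 × 10⁻⁴)(+3.63) = 2.4 × 10⁻³ → stable
  106–184 m: −αΔT+βΔS = −(1.2 × 10⁻⁴)(+1.0)+(7.4 × 10⁻⁴)(-2.86) = -2.2 × 10⁻³ → UNSTABLE
  184–193 m: −αΔT+βΔS = −(1.2 × 10⁻⁴)(+0.9)+(7.4 × 10⁻⁴)(+1.34) = 8.8 × 10⁻⁴ → stable
  193–245 m: −αΔT+βΔS = −(1.2 × 10⁻⁴)(-8.9)+(7.4 × 10⁻⁴)(-0.74) = 5.2 × 10⁻⁴ → stable
  245–255 m: −αΔT+βΔS = −(1.2 × 10⁻⁴)(+1.5)+(7.4 × 10⁻⁴)(+2.95) = 2.0 × 10⁻³ → stable
The 106–184 m interval has Δρ < 0: lighter water underlies denser water.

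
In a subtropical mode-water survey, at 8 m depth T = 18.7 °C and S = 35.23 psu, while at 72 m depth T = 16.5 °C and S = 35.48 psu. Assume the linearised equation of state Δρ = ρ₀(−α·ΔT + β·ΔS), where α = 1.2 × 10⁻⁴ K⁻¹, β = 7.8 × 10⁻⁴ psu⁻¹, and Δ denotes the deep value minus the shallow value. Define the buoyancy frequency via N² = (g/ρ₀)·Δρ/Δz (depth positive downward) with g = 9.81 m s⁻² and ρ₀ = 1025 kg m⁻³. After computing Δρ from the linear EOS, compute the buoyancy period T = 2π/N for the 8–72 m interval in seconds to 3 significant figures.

ΔT = -2.2 K, ΔS = +0.25 psu (deep − shallow).
Δρ/ρ₀ = −αΔT + βΔS = 2.64 × 10⁻⁴ + 1.95 × 10⁻⁴ = 4.59 × 10⁻⁴, so Δρ ≈ 0.4705 kg m⁻³.
N² = (g/ρ₀)·Δρ/Δz = g·(Δρ/ρ₀)/Δz = 9.81 × 4.59 × 10⁻⁴ / 64 = 7.0356 × 10⁻⁵ s⁻².
N = √(7.0356 × 10⁻⁵) = 8.3878 × 10⁻³ rad s⁻¹ → T = 2π/N = 749.09 s ≈ 749 s.

749 s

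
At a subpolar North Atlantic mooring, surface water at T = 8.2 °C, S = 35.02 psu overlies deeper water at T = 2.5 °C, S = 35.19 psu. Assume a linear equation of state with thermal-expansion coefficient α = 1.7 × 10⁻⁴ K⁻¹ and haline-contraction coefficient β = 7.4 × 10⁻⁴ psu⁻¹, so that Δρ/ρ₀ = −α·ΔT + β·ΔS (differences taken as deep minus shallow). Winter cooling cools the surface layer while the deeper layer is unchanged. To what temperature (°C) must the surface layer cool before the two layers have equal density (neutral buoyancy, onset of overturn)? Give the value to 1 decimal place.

1.8 °C

Neutral buoyancy requires Δρ = 0, i.e. −α(T_deep − T_surf′) + β(S_deep − S_surf) = 0.
T_surf′ = T_deep − (β/α)·ΔS = 2.5 − (7.4 × 10⁻⁴/1.7 × 10⁻⁴)·(+0.17) = 1.760 °C.
Cooling required: 8.2 − (1.760) = 6.440 °C.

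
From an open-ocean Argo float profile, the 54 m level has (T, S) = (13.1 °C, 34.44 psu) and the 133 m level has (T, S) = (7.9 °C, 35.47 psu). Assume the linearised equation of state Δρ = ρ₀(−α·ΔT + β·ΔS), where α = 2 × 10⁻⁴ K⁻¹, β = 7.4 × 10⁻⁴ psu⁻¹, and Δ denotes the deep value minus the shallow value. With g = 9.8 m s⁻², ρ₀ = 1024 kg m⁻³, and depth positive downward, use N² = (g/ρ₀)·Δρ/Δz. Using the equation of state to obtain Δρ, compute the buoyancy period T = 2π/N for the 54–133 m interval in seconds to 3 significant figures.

ΔT = -5.2 K, ΔS = +1.03 psu (deep − shallow).
Δρ/ρ₀ = −αΔT + βΔS = 1.04 × 10⁻³ + 7.622 × 10⁻⁴ = 1.8022 × 10⁻³, so Δρ ≈ 1.845 kg m⁻³.
N² = (g/ρ₀)·Δρ/Δz = g·(Δρ/ρ₀)/Δz = 9.8 × 1.8022 × 10⁻³ / 79 = 2.2356 × 10⁻⁴ s⁻².
N = √(2.2356 × 10⁻⁴) = 0.014952 rad s⁻¹ → T = 2π/N = 420.22 s ≈ 420 s.

420 s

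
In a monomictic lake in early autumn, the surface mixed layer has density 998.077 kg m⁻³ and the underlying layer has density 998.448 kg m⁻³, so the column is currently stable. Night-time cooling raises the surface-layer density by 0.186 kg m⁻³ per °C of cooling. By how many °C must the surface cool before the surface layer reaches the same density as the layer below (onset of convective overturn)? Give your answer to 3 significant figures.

Density deficit of the surface layer: 998.448 − 998.077 = 0.371 kg m⁻³.
Required change = 0.371 / 0.186 = 1.99 °C.

1.99 °C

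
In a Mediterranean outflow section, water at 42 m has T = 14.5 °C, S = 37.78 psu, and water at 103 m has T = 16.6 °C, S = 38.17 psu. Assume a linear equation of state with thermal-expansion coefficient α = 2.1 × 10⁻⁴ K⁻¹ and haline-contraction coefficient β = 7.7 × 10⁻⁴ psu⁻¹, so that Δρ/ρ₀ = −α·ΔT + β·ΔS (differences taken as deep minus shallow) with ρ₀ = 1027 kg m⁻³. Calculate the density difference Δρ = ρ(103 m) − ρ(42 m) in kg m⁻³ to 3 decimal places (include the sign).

-0.144 kg m⁻³

ΔT = +2.1 K, ΔS = +0.39 psu (deep − shallow).
Δρ/ρ₀ = −(2.1 × 10⁻⁴)(+2.1) + (7.7 × 10⁻⁴)(+0.39) = -1.407 × 10⁻⁴.
Δρ = 1027 × (-1.407 × 10⁻⁴) = -0.144 kg m⁻³.
Negative Δρ: lighter below, statically unstable.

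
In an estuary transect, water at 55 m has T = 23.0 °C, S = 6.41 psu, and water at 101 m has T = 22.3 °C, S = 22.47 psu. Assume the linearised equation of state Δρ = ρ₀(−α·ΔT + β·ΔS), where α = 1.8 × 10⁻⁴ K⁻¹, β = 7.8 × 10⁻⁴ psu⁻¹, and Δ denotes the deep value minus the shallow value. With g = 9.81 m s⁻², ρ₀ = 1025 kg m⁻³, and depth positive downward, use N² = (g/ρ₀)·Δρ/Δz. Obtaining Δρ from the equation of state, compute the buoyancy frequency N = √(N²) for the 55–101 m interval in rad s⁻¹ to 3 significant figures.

ΔT = -0.7 K, ΔS = +16.06 psu (deep − shallow).
Δρ/ρ₀ = −αΔT + βΔS = 1.26 × 10⁻⁴ + 0.0125268 = 0.0126528, so Δρ ≈ 12.97 kg m⁻³.
N² = (g/ρ₀)·Δρ/Δz = g·(Δρ/ρ₀)/Δz = 9.81 × 0.0126528 / 46 = 2.6983 × 10⁻³ s⁻².
N = √(2.6983 × 10⁻³) = 0.051945 rad s⁻¹ ≈ 0.0519 rad s⁻¹.

0.0519 rad s⁻¹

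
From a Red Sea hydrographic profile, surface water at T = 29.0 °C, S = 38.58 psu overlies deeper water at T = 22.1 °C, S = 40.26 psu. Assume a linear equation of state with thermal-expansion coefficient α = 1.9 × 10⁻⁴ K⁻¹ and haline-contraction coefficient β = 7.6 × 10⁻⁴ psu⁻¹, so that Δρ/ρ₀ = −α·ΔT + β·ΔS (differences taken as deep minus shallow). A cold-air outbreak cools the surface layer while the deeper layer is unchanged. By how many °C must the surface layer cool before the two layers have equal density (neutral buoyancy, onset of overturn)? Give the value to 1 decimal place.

Neutral buoyancy requires Δρ = 0, i.e. −α(T_deep − T_surf′) + β(S_deep − S_surf) = 0.
T_surf′ = T_deep − (β/α)·ΔS = 22.1 − (7.6 × 10⁻⁴/1.9 × 10⁻⁴)·(+1.68) = 15.380 °C.
Cooling required: 29.0 − (15.380) = 13.620 °C.

13.6 °C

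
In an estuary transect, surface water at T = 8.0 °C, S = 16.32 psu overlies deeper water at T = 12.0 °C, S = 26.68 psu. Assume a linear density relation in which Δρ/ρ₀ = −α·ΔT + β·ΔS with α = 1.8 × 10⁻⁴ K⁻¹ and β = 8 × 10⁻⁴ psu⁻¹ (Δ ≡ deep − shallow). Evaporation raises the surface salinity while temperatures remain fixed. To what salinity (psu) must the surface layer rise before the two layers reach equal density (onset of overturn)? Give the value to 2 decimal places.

Neutral buoyancy requires −α(T_deep − T_surf) + β(S_deep − S_surf′) = 0.
S_surf′ = S_deep − (α/β)·ΔT = 26.68 − (1.8 × 10⁻⁴/8 × 10⁻⁴)·(+4.0) = 25.7800 psu.
Increase required: 25.7800 − 16.32 = 9.4600 psu.

25.78 psu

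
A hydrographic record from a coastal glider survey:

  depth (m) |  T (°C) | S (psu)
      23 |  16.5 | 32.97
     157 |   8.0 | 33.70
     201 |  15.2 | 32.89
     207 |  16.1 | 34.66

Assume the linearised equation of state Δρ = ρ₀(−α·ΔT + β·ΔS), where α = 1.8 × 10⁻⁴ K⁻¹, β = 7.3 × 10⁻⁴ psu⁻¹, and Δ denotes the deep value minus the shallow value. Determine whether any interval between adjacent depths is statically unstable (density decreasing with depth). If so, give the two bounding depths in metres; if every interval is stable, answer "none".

Evaluate Δρ/ρ₀ = −αΔT + βΔS across each adjacent pair:
  23–157 m: −αΔT+βΔS = −(1.8 × 10⁻⁴)(-8.5)+(7.3 × 10⁻⁴)(+0.73) = 2.1 × 10⁻³ → stable
  157–201 m: −αΔT+βΔS = −(1.8 × 10⁻⁴)(+7.2)+(7.3 × 10⁻⁴)(-0.81) = -1.9 × 10⁻³ → UNSTABLE
  201–207 m: −αΔT+βΔS = −(1.8 × 10⁻⁴)(+0.9)+(7.3 × 10⁻⁴)(+1.77) = 1.1 × 10⁻³ → stable
The 157–201 m interval has Δρ < 0: lighter water underlies denser water.

157–201 m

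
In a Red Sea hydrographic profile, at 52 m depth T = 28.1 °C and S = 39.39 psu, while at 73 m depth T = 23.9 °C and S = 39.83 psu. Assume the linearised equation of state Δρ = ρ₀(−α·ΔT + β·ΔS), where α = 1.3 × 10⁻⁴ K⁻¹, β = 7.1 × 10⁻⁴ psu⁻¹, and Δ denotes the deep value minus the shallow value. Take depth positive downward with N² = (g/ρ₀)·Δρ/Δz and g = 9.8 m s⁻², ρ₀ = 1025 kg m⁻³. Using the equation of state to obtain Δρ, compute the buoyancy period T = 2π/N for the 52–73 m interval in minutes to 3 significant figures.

ΔT = -4.2 K, ΔS = +0.44 psu (deep − shallow).
Δρ/ρ₀ = −αΔT + βΔS = 5.46 × 10⁻⁴ + 3.124 × 10⁻⁴ = 8.584 × 10⁻⁴, so Δρ ≈ 0.8799 kg m⁻³.
N² = (g/ρ₀)·Δρ/Δz = g·(Δρ/ρ₀)/Δz = 9.8 × 8.584 × 10⁻⁴ / 21 = 4.0059 × 10⁻⁴ s⁻².
N = √(4.0059 × 10⁻⁴) = 0.020015 rad s⁻¹ → T = 2π/N = 313.92 s = 5.2320 min ≈ 5.23 min.

5.23 min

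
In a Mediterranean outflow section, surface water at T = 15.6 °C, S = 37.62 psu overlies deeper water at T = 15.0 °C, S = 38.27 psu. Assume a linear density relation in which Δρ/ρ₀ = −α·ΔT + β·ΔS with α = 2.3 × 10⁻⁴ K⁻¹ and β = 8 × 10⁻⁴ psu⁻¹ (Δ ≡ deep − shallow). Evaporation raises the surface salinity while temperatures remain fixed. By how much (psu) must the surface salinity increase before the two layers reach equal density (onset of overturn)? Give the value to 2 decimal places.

0.82 psu

Neutral buoyancy requires −α(T_deep − T_surf) + β(S_deep − S_surf′) = 0.
S_surf′ = S_deep − (α/β)·ΔT = 38.27 − (2.3 × 10⁻⁴/8 × 10⁻⁴)·(-0.6) = 38.4425 psu.
Increase required: 38.4425 − 37.62 = 0.8225 psu.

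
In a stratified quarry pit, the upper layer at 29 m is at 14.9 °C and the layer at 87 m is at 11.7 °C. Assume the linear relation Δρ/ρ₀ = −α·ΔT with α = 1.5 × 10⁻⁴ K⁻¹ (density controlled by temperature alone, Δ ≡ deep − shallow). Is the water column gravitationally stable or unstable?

ΔT = 11.7 − 14.9 = -3.2 K, so Δρ/ρ₀ = −αΔT = 4.80 × 10⁻⁴.
Δρ/ρ₀ > 0, so Δρ > 0: deeper water is denser → statically stable.

stable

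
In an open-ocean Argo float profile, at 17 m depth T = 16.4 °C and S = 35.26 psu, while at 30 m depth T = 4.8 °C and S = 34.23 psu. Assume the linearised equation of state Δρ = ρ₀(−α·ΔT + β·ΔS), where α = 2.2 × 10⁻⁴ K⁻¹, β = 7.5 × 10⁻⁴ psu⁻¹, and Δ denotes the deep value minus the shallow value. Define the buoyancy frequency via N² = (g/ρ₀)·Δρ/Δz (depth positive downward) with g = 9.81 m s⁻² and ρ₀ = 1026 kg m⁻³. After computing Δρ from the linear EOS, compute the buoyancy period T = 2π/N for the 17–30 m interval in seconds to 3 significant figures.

171 s

ΔT = -11.6 K, ΔS = -1.03 psu (deep − shallow).
Δρ/ρ₀ = −αΔT + βΔS = 2.552 × 10⁻³ − 7.725 × 10⁻⁴ = 1.7795 × 10⁻³, so Δρ ≈ 1.826 kg m⁻³.
N² = (g/ρ₀)·Δρ/Δz = g·(Δρ/ρ₀)/Δz = 9.81 × 1.7795 × 10⁻³ / 13 = 1.3428 × 10⁻³ s⁻².
N = √(1.3428 × 10⁻³) = 0.036644 rad s⁻¹ → T = 2π/N = 171.47 s ≈ 171 s.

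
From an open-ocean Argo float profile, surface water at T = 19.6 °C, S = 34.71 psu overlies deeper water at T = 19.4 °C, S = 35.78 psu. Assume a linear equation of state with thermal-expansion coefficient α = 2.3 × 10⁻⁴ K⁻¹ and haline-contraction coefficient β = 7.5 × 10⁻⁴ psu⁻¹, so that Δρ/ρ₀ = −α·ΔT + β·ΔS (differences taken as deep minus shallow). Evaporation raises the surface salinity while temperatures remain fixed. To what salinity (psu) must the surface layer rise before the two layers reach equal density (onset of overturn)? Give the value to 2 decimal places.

35.84 psu

Neutral buoyancy requires −α(T_deep − T_surf) + β(S_deep − S_surf′) = 0.
S_surf′ = S_deep − (α/β)·ΔT = 35.78 − (2.3 × 10⁻⁴/7.5 × 10⁻⁴)·(-0.2) = 35.8413 psu.
Increase required: 35.8413 − 34.71 = 1.1313 psu.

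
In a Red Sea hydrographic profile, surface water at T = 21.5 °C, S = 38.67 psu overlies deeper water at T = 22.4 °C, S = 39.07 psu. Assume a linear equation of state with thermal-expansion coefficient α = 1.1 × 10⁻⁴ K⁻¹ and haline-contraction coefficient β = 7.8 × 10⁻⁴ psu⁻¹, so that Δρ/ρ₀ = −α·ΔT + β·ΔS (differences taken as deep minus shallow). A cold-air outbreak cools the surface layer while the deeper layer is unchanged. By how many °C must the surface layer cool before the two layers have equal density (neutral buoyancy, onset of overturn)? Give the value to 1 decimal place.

1.9 °C

Neutral buoyancy requires Δρ = 0, i.e. −α(T_deep − T_surf′) + β(S_deep − S_surf) = 0.
T_surf′ = T_deep − (β/α)·ΔS = 22.4 − (7.8 × 10⁻⁴/1.1 × 10⁻⁴)·(+0.40) = 19.564 °C.
Cooling required: 21.5 − (19.564) = 1.936 °C.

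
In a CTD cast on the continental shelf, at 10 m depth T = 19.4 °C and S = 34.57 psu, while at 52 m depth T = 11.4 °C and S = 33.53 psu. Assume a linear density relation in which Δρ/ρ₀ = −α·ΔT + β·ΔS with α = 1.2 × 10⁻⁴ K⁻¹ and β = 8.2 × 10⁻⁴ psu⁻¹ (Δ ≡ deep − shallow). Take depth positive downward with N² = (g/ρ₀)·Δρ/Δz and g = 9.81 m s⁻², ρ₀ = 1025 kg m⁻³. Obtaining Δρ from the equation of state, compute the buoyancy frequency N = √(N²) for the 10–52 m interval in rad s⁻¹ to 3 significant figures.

ΔT = -8.0 K, ΔS = -1.04 psu (deep − shallow).
Δρ/ρ₀ = −αΔT + βΔS = 9.60 × 10⁻⁴ − 8.528 × 10⁻⁴ = 1.072 × 10⁻⁴, so Δρ ≈ 0.1099 kg m⁻³.
N² = (g/ρ₀)·Δρ/Δz = g·(Δρ/ρ₀)/Δz = 9.81 × 1.072 × 10⁻⁴ / 42 = 2.5039 × 10⁻⁵ s⁻².
N = √(2.5039 × 10⁻⁵) = 5.0039 × 10⁻³ rad s⁻¹ ≈ 5.00 × 10⁻³ rad s⁻¹.

5.00 × 10⁻³ rad s⁻¹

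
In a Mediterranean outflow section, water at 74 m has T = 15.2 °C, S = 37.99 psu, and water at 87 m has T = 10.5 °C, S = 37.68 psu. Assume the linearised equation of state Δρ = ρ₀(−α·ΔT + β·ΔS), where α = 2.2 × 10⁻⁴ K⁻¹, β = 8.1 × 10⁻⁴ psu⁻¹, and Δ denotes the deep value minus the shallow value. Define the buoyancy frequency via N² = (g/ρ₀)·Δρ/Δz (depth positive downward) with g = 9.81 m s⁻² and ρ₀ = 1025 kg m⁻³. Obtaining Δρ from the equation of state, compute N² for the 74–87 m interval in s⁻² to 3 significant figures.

5.91 × 10⁻⁴ s⁻²

ΔT = -4.7 K, ΔS = -0.31 psu (deep − shallow).
Δρ/ρ₀ = −αΔT + βΔS = 1.034 × 10⁻³ − 2.511 × 10⁻⁴ = 7.829 × 10⁻⁴, so Δρ ≈ 0.8025 kg m⁻³.
N² = (g/ρ₀)·Δρ/Δz = g·(Δρ/ρ₀)/Δz = 9.81 × 7.829 × 10⁻⁴ / 13 = 5.9079 × 10⁻⁴ s⁻² ≈ 5.91 × 10⁻⁴ s⁻².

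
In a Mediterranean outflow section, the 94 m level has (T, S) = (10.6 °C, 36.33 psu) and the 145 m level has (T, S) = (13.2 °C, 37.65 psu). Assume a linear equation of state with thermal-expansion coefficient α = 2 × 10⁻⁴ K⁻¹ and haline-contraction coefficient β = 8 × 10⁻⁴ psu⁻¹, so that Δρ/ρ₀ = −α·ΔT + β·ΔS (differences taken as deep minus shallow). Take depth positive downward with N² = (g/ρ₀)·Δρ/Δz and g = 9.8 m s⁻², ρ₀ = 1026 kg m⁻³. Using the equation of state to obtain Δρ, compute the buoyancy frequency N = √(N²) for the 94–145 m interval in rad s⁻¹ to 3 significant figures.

0.0101 rad s⁻¹

ΔT = +2.6 K, ΔS = +1.32 psu (deep − shallow).
Δρ/ρ₀ = −αΔT + βΔS = -5.20 × 10⁻⁴ + 1.056 × 10⁻³ = 5.36 × 10⁻⁴, so Δρ ≈ 0.5499 kg m⁻³.
N² = (g/ρ₀)·Δρ/Δz = g·(Δρ/ρ₀)/Δz = 9.8 × 5.36 × 10⁻⁴ / 51 = 1.0300 × 10⁻⁴ s⁻².
N = √(1.0300 × 10⁻⁴) = 0.010149 rad s⁻¹ ≈ 0.0101 rad s⁻¹.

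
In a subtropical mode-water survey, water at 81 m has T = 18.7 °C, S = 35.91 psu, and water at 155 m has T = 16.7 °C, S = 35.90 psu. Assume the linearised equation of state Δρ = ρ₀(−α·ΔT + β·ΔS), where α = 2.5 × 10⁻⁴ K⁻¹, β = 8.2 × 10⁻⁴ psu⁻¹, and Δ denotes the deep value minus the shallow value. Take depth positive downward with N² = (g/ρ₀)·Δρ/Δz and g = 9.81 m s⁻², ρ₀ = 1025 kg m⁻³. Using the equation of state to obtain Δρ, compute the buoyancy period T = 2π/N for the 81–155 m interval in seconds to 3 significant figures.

ΔT = -2.0 K, ΔS = -0.01 psu (deep − shallow).
Δρ/ρ₀ = −αΔT + βΔS = 5.00 × 10⁻⁴ − 8.20 × 10⁻⁶ = 4.918 × 10⁻⁴, so Δρ ≈ 0.5041 kg m⁻³.
N² = (g/ρ₀)·Δρ/Δz = g·(Δρ/ρ₀)/Δz = 9.81 × 4.918 × 10⁻⁴ / 74 = 6.5197 × 10⁻⁵ s⁻².
N = √(6.5197 × 10⁻⁵) = 8.0745 × 10⁻³ rad s⁻¹ → T = 2π/N = 778.15 s ≈ 778 s.

778 s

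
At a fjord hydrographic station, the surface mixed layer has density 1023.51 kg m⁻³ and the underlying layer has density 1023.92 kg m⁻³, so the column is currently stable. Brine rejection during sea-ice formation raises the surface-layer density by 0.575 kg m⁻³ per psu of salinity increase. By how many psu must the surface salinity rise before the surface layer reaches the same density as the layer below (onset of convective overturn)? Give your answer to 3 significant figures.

Density deficit of the surface layer: 1023.92 − 1023.51 = 0.41 kg m⁻³.
Required change = 0.41 / 0.575 = 0.713 psu.

0.713 psu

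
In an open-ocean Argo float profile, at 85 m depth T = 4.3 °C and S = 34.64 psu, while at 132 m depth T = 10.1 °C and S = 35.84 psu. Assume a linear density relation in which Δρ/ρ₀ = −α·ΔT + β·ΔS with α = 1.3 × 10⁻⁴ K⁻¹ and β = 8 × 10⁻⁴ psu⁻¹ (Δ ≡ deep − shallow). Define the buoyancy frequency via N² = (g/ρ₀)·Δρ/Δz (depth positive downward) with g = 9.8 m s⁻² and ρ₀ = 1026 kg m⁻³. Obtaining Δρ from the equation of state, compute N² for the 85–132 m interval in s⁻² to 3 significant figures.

4.30 × 10⁻⁵ s⁻²

ΔT = +5.8 K, ΔS = +1.20 psu (deep − shallow).
Δρ/ρ₀ = −αΔT + βΔS = -7.54 × 10⁻⁴ + 9.60 × 10⁻⁴ = 2.06 × 10⁻⁴, so Δρ ≈ 0.2114 kg m⁻³.
N² = (g/ρ₀)·Δρ/Δz = g·(Δρ/ρ₀)/Δz = 9.8 × 2.06 × 10⁻⁴ / 47 = 4.2953 × 10⁻⁵ s⁻² ≈ 4.30 × 10⁻⁵ s⁻².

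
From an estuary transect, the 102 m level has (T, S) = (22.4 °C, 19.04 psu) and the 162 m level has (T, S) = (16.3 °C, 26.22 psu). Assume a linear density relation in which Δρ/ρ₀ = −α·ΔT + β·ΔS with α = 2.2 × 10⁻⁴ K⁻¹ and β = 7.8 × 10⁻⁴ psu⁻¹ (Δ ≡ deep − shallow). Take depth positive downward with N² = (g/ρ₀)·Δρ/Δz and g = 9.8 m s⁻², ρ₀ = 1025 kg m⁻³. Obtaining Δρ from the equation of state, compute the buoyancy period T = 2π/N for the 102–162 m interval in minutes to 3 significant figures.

ΔT = -6.1 K, ΔS = +7.18 psu (deep − shallow).
Δρ/ρ₀ = −αΔT + βΔS = 1.342 × 10⁻³ + 5.6004 × 10⁻³ = 6.9424 × 10⁻³, so Δρ ≈ 7.116 kg m⁻³.
N² = (g/ρ₀)·Δρ/Δz = g·(Δρ/ρ₀)/Δz = 9.8 × 6.9424 × 10⁻³ / 60 = 1.1339 × 10⁻³ s⁻².
N = √(1.1339 × 10⁻³) = 0.033673 rad s⁻¹ → T = 2π/N = 186.59 s = 3.1098 min ≈ 3.11 min.

3.11 min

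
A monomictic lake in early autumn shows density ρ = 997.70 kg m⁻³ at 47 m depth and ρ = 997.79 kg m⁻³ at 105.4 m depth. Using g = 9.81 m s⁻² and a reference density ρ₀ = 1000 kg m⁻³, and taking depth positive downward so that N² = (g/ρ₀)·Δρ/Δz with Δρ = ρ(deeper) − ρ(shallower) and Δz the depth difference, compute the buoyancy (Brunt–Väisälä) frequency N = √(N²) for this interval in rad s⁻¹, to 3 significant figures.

3.89 × 10⁻³ rad s⁻¹

Δρ = 997.79 − 997.70 = 0.09 kg m⁻³ over Δz = 105.4 − 47 = 58.4 m.
N² = (9.81/1000) × (0.09/58.4) = 1.5118 × 10⁻⁵ s⁻².
N = √(1.5118 × 10⁻⁵) = 3.8882 × 10⁻³ rad s⁻¹ ≈ 3.89 × 10⁻³ rad s⁻¹.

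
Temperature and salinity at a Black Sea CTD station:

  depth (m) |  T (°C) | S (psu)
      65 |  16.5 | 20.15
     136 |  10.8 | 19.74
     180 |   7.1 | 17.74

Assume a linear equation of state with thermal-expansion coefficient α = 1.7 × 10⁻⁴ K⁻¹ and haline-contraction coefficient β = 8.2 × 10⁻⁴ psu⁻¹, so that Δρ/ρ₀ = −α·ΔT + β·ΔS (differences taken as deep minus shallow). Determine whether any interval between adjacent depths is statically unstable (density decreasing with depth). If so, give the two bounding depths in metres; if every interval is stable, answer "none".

136–180 m

Evaluate Δρ/ρ₀ = −αΔT + βΔS across each adjacent pair:
  65–136 m: −αΔT+βΔS = −(1.7 × 10⁻⁴)(-5.7)+(8.2 × 10⁻⁴)(-0.41) = 6.3 × 10⁻⁴ → stable
  136–180 m: −αΔT+βΔS = −(1.7 × 10⁻⁴)(-3.7)+(8.2 × 10⁻⁴)(-2.00) = -1.0 × 10⁻³ → UNSTABLE
The 136–180 m interval has Δρ < 0: lighter water underlies denser water.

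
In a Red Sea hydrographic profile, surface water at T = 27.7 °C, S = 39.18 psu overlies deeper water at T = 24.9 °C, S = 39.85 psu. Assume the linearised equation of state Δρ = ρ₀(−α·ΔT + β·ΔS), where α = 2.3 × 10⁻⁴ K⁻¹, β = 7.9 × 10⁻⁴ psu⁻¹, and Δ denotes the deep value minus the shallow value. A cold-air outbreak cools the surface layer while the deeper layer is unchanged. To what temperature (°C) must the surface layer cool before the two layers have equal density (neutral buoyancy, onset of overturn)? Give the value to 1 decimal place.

Neutral buoyancy requires Δρ = 0, i.e. −α(T_deep − T_surf′) + β(S_deep − S_surf) = 0.
T_surf′ = T_deep − (β/α)·ΔS = 24.9 − (7.9 × 10⁻⁴/2.3 × 10⁻⁴)·(+0.67) = 22.599 °C.
Cooling required: 27.7 − (22.599) = 5.101 °C.

22.6 °C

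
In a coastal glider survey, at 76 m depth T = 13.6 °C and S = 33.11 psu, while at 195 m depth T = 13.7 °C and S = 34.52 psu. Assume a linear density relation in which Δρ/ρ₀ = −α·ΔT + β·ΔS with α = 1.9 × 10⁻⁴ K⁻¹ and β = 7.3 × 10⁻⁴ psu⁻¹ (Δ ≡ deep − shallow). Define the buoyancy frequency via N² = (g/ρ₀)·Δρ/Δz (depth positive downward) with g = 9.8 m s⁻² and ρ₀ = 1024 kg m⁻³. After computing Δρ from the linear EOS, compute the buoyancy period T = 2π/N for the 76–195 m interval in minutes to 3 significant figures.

ΔT = +0.1 K, ΔS = +1.41 psu (deep − shallow).
Δρ/ρ₀ = −αΔT + βΔS = -1.90 × 10⁻⁵ + 1.0293 × 10⁻³ = 1.0103 × 10⁻³, so Δρ ≈ 1.035 kg m⁻³.
N² = (g/ρ₀)·Δρ/Δz = g·(Δρ/ρ₀)/Δz = 9.8 × 1.0103 × 10⁻³ / 119 = 8.3201 × 10⁻⁵ s⁻².
N = √(8.3201 × 10⁻⁵) = 9.1215 × 10⁻³ rad s⁻¹ → T = 2π/N = 688.83 s = 11.481 min ≈ 11.5 min.

11.5 min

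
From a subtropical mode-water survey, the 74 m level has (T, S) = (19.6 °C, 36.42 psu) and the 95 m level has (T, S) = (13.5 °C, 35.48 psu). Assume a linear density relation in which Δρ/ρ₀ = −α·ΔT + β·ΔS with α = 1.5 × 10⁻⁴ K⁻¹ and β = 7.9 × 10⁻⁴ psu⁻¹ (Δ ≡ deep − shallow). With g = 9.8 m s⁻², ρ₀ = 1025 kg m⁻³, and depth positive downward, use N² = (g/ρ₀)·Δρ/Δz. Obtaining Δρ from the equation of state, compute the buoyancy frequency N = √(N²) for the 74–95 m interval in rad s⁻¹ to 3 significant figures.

8.97 × 10⁻³ rad s⁻¹

ΔT = -6.1 K, ΔS = -0.94 psu (deep − shallow).
Δρ/ρ₀ = −αΔT + βΔS = 9.15 × 10⁻⁴ − 7.426 × 10⁻⁴ = 1.724 × 10⁻⁴, so Δρ ≈ 0.1767 kg m⁻³.
N² = (g/ρ₀)·Δρ/Δz = g·(Δρ/ρ₀)/Δz = 9.8 × 1.724 × 10⁻⁴ / 21 = 8.0453 × 10⁻⁵ s⁻².
N = √(8.0453 × 10⁻⁵) = 8.9696 × 10⁻³ rad s⁻¹ ≈ 8.97 × 10⁻³ rad s⁻¹.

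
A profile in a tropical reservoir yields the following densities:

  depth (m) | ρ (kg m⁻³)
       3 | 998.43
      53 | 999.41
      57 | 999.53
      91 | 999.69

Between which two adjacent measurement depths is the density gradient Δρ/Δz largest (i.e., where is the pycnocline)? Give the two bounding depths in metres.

53–57 m

Compute the density gradient over each adjacent pair:
  3–53 m: Δρ/Δz = 0.98/50 = 0.020 kg m⁻⁴
  53–57 m: Δρ/Δz = 0.12/4 = 0.030 kg m⁻⁴
  57–91 m: Δρ/Δz = 0.16/34 = 4.7 × 10⁻³ kg m⁻⁴
The largest gradient is in the 53–57 m interval — the pycnocline.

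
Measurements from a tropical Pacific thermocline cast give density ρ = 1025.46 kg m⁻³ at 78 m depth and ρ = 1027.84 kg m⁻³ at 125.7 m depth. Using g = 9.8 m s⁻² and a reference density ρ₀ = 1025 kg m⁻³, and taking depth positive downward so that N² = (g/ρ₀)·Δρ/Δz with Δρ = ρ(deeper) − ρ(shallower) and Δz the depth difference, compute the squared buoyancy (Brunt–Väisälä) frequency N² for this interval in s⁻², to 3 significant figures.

4.77 × 10⁻⁴ s⁻²

Δρ = 1027.84 − 1025.46 = 2.38 kg m⁻³ over Δz = 125.7 − 78 = 47.7 m.
N² = (9.8/1025) × (2.38/47.7) = 4.7705 × 10⁻⁴ s⁻² ≈ 4.77 × 10⁻⁴ s⁻².
N² > 0, so the interval is statically stable.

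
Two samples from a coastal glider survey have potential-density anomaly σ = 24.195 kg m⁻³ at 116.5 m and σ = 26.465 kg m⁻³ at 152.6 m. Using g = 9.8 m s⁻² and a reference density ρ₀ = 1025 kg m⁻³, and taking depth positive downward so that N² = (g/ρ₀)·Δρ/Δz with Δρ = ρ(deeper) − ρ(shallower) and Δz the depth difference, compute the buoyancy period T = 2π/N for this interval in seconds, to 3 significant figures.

Δρ = 1026.465 − 1024.195 = 2.270 kg m⁻³ over Δz = 152.6 − 116.5 = 36.1 m.
N² = (9.8/1025) × (2.270/36.1) = 6.0120 × 10⁻⁴ s⁻².
N = √(6.0120 × 10⁻⁴) = 0.024519 rad s⁻¹, so T = 2π/N = 256.26 s ≈ 256 s.

256 s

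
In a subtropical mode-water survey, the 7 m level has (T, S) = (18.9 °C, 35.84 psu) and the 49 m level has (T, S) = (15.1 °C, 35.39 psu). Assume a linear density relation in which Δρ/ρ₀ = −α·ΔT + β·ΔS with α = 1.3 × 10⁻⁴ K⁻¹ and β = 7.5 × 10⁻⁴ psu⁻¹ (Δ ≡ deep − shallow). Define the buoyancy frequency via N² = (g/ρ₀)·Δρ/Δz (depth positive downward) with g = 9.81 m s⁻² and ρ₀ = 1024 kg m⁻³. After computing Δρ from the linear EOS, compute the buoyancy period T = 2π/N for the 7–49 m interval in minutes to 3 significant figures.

ΔT = -3.8 K, ΔS = -0.45 psu (deep − shallow).
Δρ/ρ₀ = −αΔT + βΔS = 4.94 × 10⁻⁴ − 3.375 × 10⁻⁴ = 1.565 × 10⁻⁴, so Δρ ≈ 0.1603 kg m⁻³.
N² = (g/ρ₀)·Δρ/Δz = g·(Δρ/ρ₀)/Δz = 9.81 × 1.565 × 10⁻⁴ / 42 = 3.6554 × 10⁻⁵ s⁻².
N = √(3.6554 × 10⁻⁵) = 6.0460 × 10⁻³ rad s⁻¹ → T = 2π/N = 1.0392 × 10³ s = 17.320 min ≈ 17.3 min.

17.3 min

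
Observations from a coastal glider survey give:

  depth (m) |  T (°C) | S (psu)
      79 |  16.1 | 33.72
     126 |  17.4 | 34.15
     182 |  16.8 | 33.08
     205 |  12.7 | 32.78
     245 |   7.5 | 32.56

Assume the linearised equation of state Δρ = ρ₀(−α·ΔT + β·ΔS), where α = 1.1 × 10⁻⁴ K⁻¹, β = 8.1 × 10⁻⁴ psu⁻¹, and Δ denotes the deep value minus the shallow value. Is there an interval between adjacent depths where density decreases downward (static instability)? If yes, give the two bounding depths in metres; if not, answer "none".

126–182 m

Evaluate Δρ/ρ₀ = −αΔT + βΔS across each adjacent pair:
  79–126 m: −αΔT+βΔS = −(1.1 × 10⁻⁴)(+1.3)+(8.1 × 10⁻⁴)(+0.43) = 2.1 × 10⁻⁴ → stable
  126–182 m: −αΔT+βΔS = −(1.1 × 10⁻⁴)(-0.6)+(8.1 × 10⁻⁴)(-1.07) = -8.0 × 10⁻⁴ → UNSTABLE
  182–205 m: −αΔT+βΔS = −(1.1 × 10⁻⁴)(-4.1)+(8.1 × 10⁻⁴)(-0.30) = 2.1 × 10⁻⁴ → stable
  205–245 m: −αΔT+βΔS = −(1.1 × 10⁻⁴)(-5.2)+(8.1 × 10⁻⁴)(-0.22) = 3.9 × 10⁻⁴ → stable
The 126–182 m interval has Δρ < 0: lighter water underlies denser water.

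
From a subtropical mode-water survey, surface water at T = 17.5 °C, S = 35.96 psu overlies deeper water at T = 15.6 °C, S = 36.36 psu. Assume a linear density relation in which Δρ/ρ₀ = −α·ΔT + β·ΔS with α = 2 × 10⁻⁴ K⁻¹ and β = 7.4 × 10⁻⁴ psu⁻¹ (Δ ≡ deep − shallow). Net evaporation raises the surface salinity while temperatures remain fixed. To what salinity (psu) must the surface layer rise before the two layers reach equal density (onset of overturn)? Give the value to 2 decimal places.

Neutral buoyancy requires −α(T_deep − T_surf) + β(S_deep − S_surf′) = 0.
S_surf′ = S_deep − (α/β)·ΔT = 36.36 − (2 × 10⁻⁴/7.4 × 10⁻⁴)·(-1.9) = 36.8735 psu.
Increase required: 36.8735 − 35.96 = 0.9135 psu.

36.87 psu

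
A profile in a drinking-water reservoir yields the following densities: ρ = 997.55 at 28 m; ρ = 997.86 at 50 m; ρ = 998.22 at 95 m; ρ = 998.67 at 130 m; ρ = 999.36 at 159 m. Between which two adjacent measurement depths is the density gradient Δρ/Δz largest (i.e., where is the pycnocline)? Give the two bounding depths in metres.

Compute the density gradient over each adjacent pair:
  28–50 m: Δρ/Δz = 0.31/22 = 0.014 kg m⁻⁴
  50–95 m: Δρ/Δz = 0.36/45 = 8.0 × 10⁻³ kg m⁻⁴
  95–130 m: Δρ/Δz = 0.45/35 = 0.013 kg m⁻⁴
  130–159 m: Δρ/Δz = 0.69/29 = 0.024 kg m⁻⁴
The largest gradient is in the 130–159 m interval — the pycnocline.

130–159 m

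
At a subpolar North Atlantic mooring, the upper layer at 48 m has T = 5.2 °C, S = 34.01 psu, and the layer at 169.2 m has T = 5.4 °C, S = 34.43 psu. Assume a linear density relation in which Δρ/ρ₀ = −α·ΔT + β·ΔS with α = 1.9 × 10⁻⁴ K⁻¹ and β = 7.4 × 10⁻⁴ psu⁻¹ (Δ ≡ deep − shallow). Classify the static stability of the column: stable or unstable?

ΔT = 5.4 − 5.2 = +0.2 K and ΔS = 34.43 − 34.01 = +0.42 psu (deep − shallow).
−αΔT = -3.80 × 10⁻⁵; βΔS = 3.108 × 10⁻⁴; sum Δρ/ρ₀ = 2.728 × 10⁻⁴.
Δρ/ρ₀ > 0, so Δρ > 0: deeper water is denser → statically stable.

stable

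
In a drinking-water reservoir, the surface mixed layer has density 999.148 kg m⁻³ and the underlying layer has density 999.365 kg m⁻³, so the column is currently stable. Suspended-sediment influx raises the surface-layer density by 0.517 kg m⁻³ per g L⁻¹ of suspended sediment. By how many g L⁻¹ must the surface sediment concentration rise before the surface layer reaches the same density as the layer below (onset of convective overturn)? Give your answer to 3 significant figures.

Density deficit of the surface layer: 999.365 − 999.148 = 0.217 kg m⁻³.
Required change = 0.217 / 0.517 = 0.420 g L⁻¹.

0.420 g L⁻¹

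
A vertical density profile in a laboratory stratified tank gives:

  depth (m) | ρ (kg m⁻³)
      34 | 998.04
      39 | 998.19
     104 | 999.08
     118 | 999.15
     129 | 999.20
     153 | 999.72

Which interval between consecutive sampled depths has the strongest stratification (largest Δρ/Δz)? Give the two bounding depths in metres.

Compute the density gradient over each adjacent pair:
  34–39 m: Δρ/Δz = 0.15/5 = 0.030 kg m⁻⁴
  39–104 m: Δρ/Δz = 0.89/65 = 0.014 kg m⁻⁴
  104–118 m: Δρ/Δz = 0.07/14 = 5.0 × 10⁻³ kg m⁻⁴
  118–129 m: Δρ/Δz = 0.05/11 = 4.5 × 10⁻³ kg m⁻⁴
  129–153 m: Δρ/Δz = 0.52/24 = 0.022 kg m⁻⁴
The largest gradient is in the 34–39 m interval — the pycnocline.

34–39 m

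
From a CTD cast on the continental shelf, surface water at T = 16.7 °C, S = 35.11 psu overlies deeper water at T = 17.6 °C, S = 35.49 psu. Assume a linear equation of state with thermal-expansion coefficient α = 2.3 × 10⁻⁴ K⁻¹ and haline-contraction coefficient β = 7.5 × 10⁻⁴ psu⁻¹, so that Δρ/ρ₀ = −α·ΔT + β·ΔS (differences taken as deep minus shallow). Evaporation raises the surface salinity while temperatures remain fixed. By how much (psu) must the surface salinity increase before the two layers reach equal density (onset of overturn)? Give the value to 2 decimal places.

0.10 psu

Neutral buoyancy requires −α(T_deep − T_surf) + β(S_deep − S_surf′) = 0.
S_surf′ = S_deep − (α/β)·ΔT = 35.49 − (2.3 × 10⁻⁴/7.5 × 10⁻⁴)·(+0.9) = 35.2140 psu.
Increase required: 35.2140 − 35.11 = 0.1040 psu.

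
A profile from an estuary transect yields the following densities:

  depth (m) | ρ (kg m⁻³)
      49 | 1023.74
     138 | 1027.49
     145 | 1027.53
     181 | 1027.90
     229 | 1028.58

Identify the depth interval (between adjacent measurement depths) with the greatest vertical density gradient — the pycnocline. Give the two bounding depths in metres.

49–138 m

Compute the density gradient over each adjacent pair:
  49–138 m: Δρ/Δz = 3.75/89 = 0.042 kg m⁻⁴
  138–145 m: Δρ/Δz = 0.04/7 = 5.7 × 10⁻³ kg m⁻⁴
  145–181 m: Δρ/Δz = 0.37/36 = 0.010 kg m⁻⁴
  181–229 m: Δρ/Δz = 0.68/48 = 0.014 kg m⁻⁴
The largest gradient is in the 49–138 m interval — the pycnocline.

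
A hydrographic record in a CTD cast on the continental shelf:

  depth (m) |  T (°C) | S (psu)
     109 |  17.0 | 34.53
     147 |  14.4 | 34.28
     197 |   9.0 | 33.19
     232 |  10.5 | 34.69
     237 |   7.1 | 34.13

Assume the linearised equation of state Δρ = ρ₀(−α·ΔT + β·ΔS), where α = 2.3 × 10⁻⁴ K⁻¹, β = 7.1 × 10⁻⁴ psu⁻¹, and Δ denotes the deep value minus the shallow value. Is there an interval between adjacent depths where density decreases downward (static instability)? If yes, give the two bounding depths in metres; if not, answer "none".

Evaluate Δρ/ρ₀ = −αΔT + βΔS across each adjacent pair:
  109–147 m: −αΔT+βΔS = −(2.3 × 10⁻⁴)(-2.6)+(7.1 × 10⁻⁴)(-0.25) = 4.2 × 10⁻⁴ → stable
  147–197 m: −αΔT+βΔS = −(2.3 × 10⁻⁴)(-5.4)+(7.1 × 10⁻⁴)(-1.09) = 4.7 × 10⁻⁴ → stable
  197–232 m: −αΔT+βΔS = −(2.3 × 10⁻⁴)(+1.5)+(7.1 × 10⁻⁴)(+1.50) = 7.2 × 10⁻⁴ → stable
  232–237 m: −αΔT+βΔS = −(2.3 × 10⁻⁴)(-3.4)+(7.1 × 10⁻⁴)(-0.56) = 3.8 × 10⁻⁴ → stable
Every interval has Δρ > 0: the column is stably stratified throughout.

none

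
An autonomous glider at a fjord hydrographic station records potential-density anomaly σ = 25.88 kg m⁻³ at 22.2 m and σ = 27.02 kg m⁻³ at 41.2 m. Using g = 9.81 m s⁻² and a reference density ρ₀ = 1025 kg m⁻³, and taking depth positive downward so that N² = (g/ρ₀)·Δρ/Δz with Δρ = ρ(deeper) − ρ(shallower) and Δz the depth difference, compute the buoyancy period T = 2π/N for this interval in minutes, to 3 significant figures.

4.37 min

Δρ = 1027.02 − 1025.88 = 1.14 kg m⁻³ over Δz = 41.2 − 22.2 = 19 m.
N² = (9.81/1025) × (1.14/19) = 5.7424 × 10⁻⁴ s⁻².
N = √(5.7424 × 10⁻⁴) = 0.023963 rad s⁻¹, so T = 2π/N = 262.20 s = 4.3700 min ≈ 4.37 min.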